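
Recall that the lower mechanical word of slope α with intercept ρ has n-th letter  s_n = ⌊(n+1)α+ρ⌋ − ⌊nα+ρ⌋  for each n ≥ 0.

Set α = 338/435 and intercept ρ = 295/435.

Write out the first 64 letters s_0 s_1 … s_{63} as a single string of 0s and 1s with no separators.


n=0: ⌊(1·338+295)/435⌋ − ⌊(0·338+295)/435⌋ = ⌊633/435⌋ − ⌊295/435⌋ = 1 − 0 = 1
n=1: ⌊(2·338+295)/435⌋ − ⌊(1·338+295)/435⌋ = ⌊971/435⌋ − ⌊633/435⌋ = 2 − 1 = 1
n=2: ⌊(3·338+295)/435⌋ − ⌊(2·338+295)/435⌋ = ⌊1309/435⌋ − ⌊971/435⌋ = 3 − 2 = 1
n=3: ⌊(4·338+295)/435⌋ − ⌊(3·338+295)/435⌋ = ⌊1647/435⌋ − ⌊1309/435⌋ = 3 − 3 = 0
n=4: ⌊(5·338+295)/435⌋ − ⌊(4·338+295)/435⌋ = ⌊1985/435⌋ − ⌊1647/435⌋ = 4 − 3 = 1
n=5: ⌊(6·338+295)/435⌋ − ⌊(5·338+295)/435⌋ = ⌊2323/435⌋ − ⌊1985/435⌋ = 5 − 4 = 1
n=6: ⌊(7·338+295)/435⌋ − ⌊(6·338+295)/435⌋ = ⌊2661/435⌋ − ⌊2323/435⌋ = 6 − 5 = 1
n=7: ⌊(8·338+295)/435⌋ − ⌊(7·338+295)/435⌋ = ⌊2999/435⌋ − ⌊2661/435⌋ = 6 − 6 = 0
n=8: ⌊(9·338+295)/435⌋ − ⌊(8·338+295)/435⌋ = ⌊3337/435⌋ − ⌊2999/435⌋ = 7 − 6 = 1
n=9: ⌊(10·338+295)/435⌋ − ⌊(9·338+295)/435⌋ = ⌊3675/435⌋ − ⌊3337/435⌋ = 8 − 7 = 1
n=10: ⌊(11·338+295)/435⌋ − ⌊(10·338+295)/435⌋ = ⌊4013/435⌋ − ⌊3675/435⌋ = 9 − 8 = 1
n=11: ⌊(12·338+295)/435⌋ − ⌊(11·338+295)/435⌋ = ⌊4351/435⌋ − ⌊4013/435⌋ = 10 − 9 = 1
n=12: ⌊(13·338+295)/435⌋ − ⌊(12·338+295)/435⌋ = ⌊4689/435⌋ − ⌊4351/435⌋ = 10 − 10 = 0
n=13: ⌊(14·338+295)/435⌋ − ⌊(13·338+295)/435⌋ = ⌊5027/435⌋ − ⌊4689/435⌋ = 11 − 10 = 1
n=14: ⌊(15·338+295)/435⌋ − ⌊(14·338+295)/435⌋ = ⌊5365/435⌋ − ⌊5027/435⌋ = 12 − 11 = 1
n=15: ⌊(16·338+295)/435⌋ − ⌊(15·338+295)/435⌋ = ⌊5703/435⌋ − ⌊5365/435⌋ = 13 − 12 = 1
n=16: ⌊(17·338+295)/435⌋ − ⌊(16·338+295)/435⌋ = ⌊6041/435⌋ − ⌊5703/435⌋ = 13 − 13 = 0
n=17: ⌊(18·338+295)/435⌋ − ⌊(17·338+295)/435⌋ = ⌊6379/435⌋ − ⌊6041/435⌋ = 14 − 13 = 1
n=18: ⌊(19·338+295)/435⌋ − ⌊(18·338+295)/435⌋ = ⌊6717/435⌋ − ⌊6379/435⌋ = 15 − 14 = 1
n=19: ⌊(20·338+295)/435⌋ − ⌊(19·338+295)/435⌋ = ⌊7055/435⌋ − ⌊6717/435⌋ = 16 − 15 = 1
n=20: ⌊(21·338+295)/435⌋ − ⌊(20·338+295)/435⌋ = ⌊7393/435⌋ − ⌊7055/435⌋ = 16 − 16 = 0
n=21: ⌊(22·338+295)/435⌋ − ⌊(21·338+295)/435⌋ = ⌊7731/435⌋ − ⌊7393/435⌋ = 17 − 16 = 1
n=22: ⌊(23·338+295)/435⌋ − ⌊(22·338+295)/435⌋ = ⌊8069/435⌋ − ⌊7731/435⌋ = 18 − 17 = 1
n=23: ⌊(24·338+295)/435⌋ − ⌊(23·338+295)/435⌋ = ⌊8407/435⌋ − ⌊8069/435⌋ = 19 − 18 = 1
n=24: ⌊(25·338+295)/435⌋ − ⌊(24·338+295)/435⌋ = ⌊8745/435⌋ − ⌊8407/435⌋ = 20 − 19 = 1
n=25: ⌊(26·338+295)/435⌋ − ⌊(25·338+295)/435⌋ = ⌊9083/435⌋ − ⌊8745/435⌋ = 20 − 20 = 0
n=26: ⌊(27·338+295)/435⌋ − ⌊(26·338+295)/435⌋ = ⌊9421/435⌋ − ⌊9083/435⌋ = 21 − 20 = 1
n=27: ⌊(28·338+295)/435⌋ − ⌊(27·338+295)/435⌋ = ⌊9759/435⌋ − ⌊9421/435⌋ = 22 − 21 = 1
n=28: ⌊(29·338+295)/435⌋ − ⌊(28·338+295)/435⌋ = ⌊10097/435⌋ − ⌊9759/435⌋ = 23 − 22 = 1
n=29: ⌊(30·338+295)/435⌋ − ⌊(29·338+295)/435⌋ = ⌊10435/435⌋ − ⌊10097/435⌋ = 23 − 23 = 0
n=30: ⌊(31·338+295)/435⌋ − ⌊(30·338+295)/435⌋ = ⌊10773/435⌋ − ⌊10435/435⌋ = 24 − 23 = 1
n=31: ⌊(32·338+295)/435⌋ − ⌊(31·338+295)/435⌋ = ⌊11111/435⌋ − ⌊10773/435⌋ = 25 − 24 = 1
n=32: ⌊(33·338+295)/435⌋ − ⌊(32·338+295)/435⌋ = ⌊11449/435⌋ − ⌊11111/435⌋ = 26 − 25 = 1
n=33: ⌊(34·338+295)/435⌋ − ⌊(33·338+295)/435⌋ = ⌊11787/435⌋ − ⌊11449/435⌋ = 27 − 26 = 1
n=34: ⌊(35·338+295)/435⌋ − ⌊(34·338+295)/435⌋ = ⌊12125/435⌋ − ⌊11787/435⌋ = 27 − 27 = 0
n=35: ⌊(36·338+295)/435⌋ − ⌊(35·338+295)/435⌋ = ⌊12463/435⌋ − ⌊12125/435⌋ = 28 − 27 = 1
n=36: ⌊(37·338+295)/435⌋ − ⌊(36·338+295)/435⌋ = ⌊12801/435⌋ − ⌊12463/435⌋ = 29 − 28 = 1
n=37: ⌊(38·338+295)/435⌋ − ⌊(37·338+295)/435⌋ = ⌊13139/435⌋ − ⌊12801/435⌋ = 30 − 29 = 1
n=38: ⌊(39·338+295)/435⌋ − ⌊(38·338+295)/435⌋ = ⌊13477/435⌋ − ⌊13139/435⌋ = 30 − 30 = 0
n=39: ⌊(40·338+295)/435⌋ − ⌊(39·338+295)/435⌋ = ⌊13815/435⌋ − ⌊13477/435⌋ = 31 − 30 = 1
n=40: ⌊(41·338+295)/435⌋ − ⌊(40·338+295)/435⌋ = ⌊14153/435⌋ − ⌊13815/435⌋ = 32 − 31 = 1
n=41: ⌊(42·338+295)/435⌋ − ⌊(41·338+295)/435⌋ = ⌊14491/435⌋ − ⌊14153/435⌋ = 33 − 32 = 1
n=42: ⌊(43·338+295)/435⌋ − ⌊(42·338+295)/435⌋ = ⌊14829/435⌋ − ⌊14491/435⌋ = 34 − 33 = 1
n=43: ⌊(44·338+295)/435⌋ − ⌊(43·338+295)/435⌋ = ⌊15167/435⌋ − ⌊14829/435⌋ = 34 − 34 = 0
n=44: ⌊(45·338+295)/435⌋ − ⌊(44·338+295)/435⌋ = ⌊15505/435⌋ − ⌊15167/435⌋ = 35 − 34 = 1
n=45: ⌊(46·338+295)/435⌋ − ⌊(45·338+295)/435⌋ = ⌊15843/435⌋ − ⌊15505/435⌋ = 36 − 35 = 1
n=46: ⌊(47·338+295)/435⌋ − ⌊(46·338+295)/435⌋ = ⌊16181/435⌋ − ⌊15843/435⌋ = 37 − 36 = 1
n=47: ⌊(48·338+295)/435⌋ − ⌊(47·338+295)/435⌋ = ⌊16519/435⌋ − ⌊16181/435⌋ = 37 − 37 = 0
n=48: ⌊(49·338+295)/435⌋ − ⌊(48·338+295)/435⌋ = ⌊16857/435⌋ − ⌊16519/435⌋ = 38 − 37 = 1
n=49: ⌊(50·338+295)/435⌋ − ⌊(49·338+295)/435⌋ = ⌊17195/435⌋ − ⌊16857/435⌋ = 39 − 38 = 1
n=50: ⌊(51·338+295)/435⌋ − ⌊(50·338+295)/435⌋ = ⌊17533/435⌋ − ⌊17195/435⌋ = 40 − 39 = 1
n=51: ⌊(52·338+295)/435⌋ − ⌊(51·338+295)/435⌋ = ⌊17871/435⌋ − ⌊17533/435⌋ = 41 − 40 = 1
n=52: ⌊(53·338+295)/435⌋ − ⌊(52·338+295)/435⌋ = ⌊18209/435⌋ − ⌊17871/435⌋ = 41 − 41 = 0
n=53: ⌊(54·338+295)/435⌋ − ⌊(53·338+295)/435⌋ = ⌊18547/435⌋ − ⌊18209/435⌋ = 42 − 41 = 1
n=54: ⌊(55·338+295)/435⌋ − ⌊(54·338+295)/435⌋ = ⌊18885/435⌋ − ⌊18547/435⌋ = 43 − 42 = 1
n=55: ⌊(56·338+295)/435⌋ − ⌊(55·338+295)/435⌋ = ⌊19223/435⌋ − ⌊18885/435⌋ = 44 − 43 = 1
n=56: ⌊(57·338+295)/435⌋ − ⌊(56·338+295)/435⌋ = ⌊19561/435⌋ − ⌊19223/435⌋ = 44 − 44 = 0
n=57: ⌊(58·338+295)/435⌋ − ⌊(57·338+295)/435⌋ = ⌊19899/435⌋ − ⌊19561/435⌋ = 45 − 44 = 1
n=58: ⌊(59·338+295)/435⌋ − ⌊(58·338+295)/435⌋ = ⌊20237/435⌋ − ⌊19899/435⌋ = 46 − 45 = 1
n=59: ⌊(60·338+295)/435⌋ − ⌊(59·338+295)/435⌋ = ⌊20575/435⌋ − ⌊20237/435⌋ = 47 − 46 = 1
n=60: ⌊(61·338+295)/435⌋ − ⌊(60·338+295)/435⌋ = ⌊20913/435⌋ − ⌊20575/435⌋ = 48 − 47 = 1
n=61: ⌊(62·338+295)/435⌋ − ⌊(61·338+295)/435⌋ = ⌊21251/435⌋ − ⌊20913/435⌋ = 48 − 48 = 0
n=62: ⌊(63·338+295)/435⌋ − ⌊(62·338+295)/435⌋ = ⌊21589/435⌋ − ⌊21251/435⌋ = 49 − 48 = 1
n=63: ⌊(64·338+295)/435⌋ − ⌊(63·338+295)/435⌋ = ⌊21927/435⌋ − ⌊21589/435⌋ = 50 − 49 = 1

1110111011110111011101111011101111011101111011101111011101111011


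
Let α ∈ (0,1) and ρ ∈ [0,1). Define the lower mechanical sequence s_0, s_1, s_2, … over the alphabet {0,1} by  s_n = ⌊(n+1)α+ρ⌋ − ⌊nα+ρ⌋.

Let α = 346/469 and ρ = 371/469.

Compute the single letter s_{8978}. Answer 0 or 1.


(n+1)α + ρ = (8979·346 + 371) / 469 = 3107105/469
nα + ρ     = (8978·346 + 371) / 469 = 3106759/469
⌊3107105/469⌋ = 6624,  ⌊3106759/469⌋ = 6624
s_{8978} = 6624 − 6624 = 0

0


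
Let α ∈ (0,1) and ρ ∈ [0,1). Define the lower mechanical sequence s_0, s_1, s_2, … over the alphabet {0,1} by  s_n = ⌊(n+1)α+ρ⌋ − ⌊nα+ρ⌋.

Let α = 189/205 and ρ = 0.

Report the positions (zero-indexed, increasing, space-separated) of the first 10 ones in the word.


1 2 3 4 5 6 7 8 9 10

n=0: ⌊189/205⌋−⌊0/205⌋ = 0−0 = 0
n=1: ⌊378/205⌋−⌊189/205⌋ = 1−0 = 1  ← one
n=2: ⌊567/205⌋−⌊378/205⌋ = 2−1 = 1  ← one
n=3: ⌊756/205⌋−⌊567/205⌋ = 3−2 = 1  ← one
n=4: ⌊945/205⌋−⌊756/205⌋ = 4−3 = 1  ← one
n=5: ⌊1134/205⌋−⌊945/205⌋ = 5−4 = 1  ← one
n=6: ⌊1323/205⌋−⌊1134/205⌋ = 6−5 = 1  ← one
n=7: ⌊1512/205⌋−⌊1323/205⌋ = 7−6 = 1  ← one
n=8: ⌊1701/205⌋−⌊1512/205⌋ = 8−7 = 1  ← one
n=9: ⌊1890/205⌋−⌊1701/205⌋ = 9−8 = 1  ← one
n=10: ⌊2079/205⌋−⌊1890/205⌋ = 10−9 = 1  ← one
positions of the first 10 ones: 1 2 3 4 5 6 7 8 9 10


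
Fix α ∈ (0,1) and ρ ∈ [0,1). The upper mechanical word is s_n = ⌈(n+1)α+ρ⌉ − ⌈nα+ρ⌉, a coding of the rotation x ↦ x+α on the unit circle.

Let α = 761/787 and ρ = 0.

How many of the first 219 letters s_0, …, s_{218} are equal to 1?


212

#1s = Σ_{n=0}^{218} s_n = Σ_{n=0}^{218} (⌈(n+1)α+ρ⌉ − ⌈nα+ρ⌉)
the sum telescopes: every ⌈nα+ρ⌉ with 0 < n < 219 appears once with + and once with −, leaving ⌈219α+ρ⌉ − ⌈0·α+ρ⌉
219α + ρ = (219·761) / 787 = 166659/787
ρ = 0/787
⌈166659/787⌉ = 212,  ⌈0/787⌉ = 0
#1s = 212 − 0 = 212


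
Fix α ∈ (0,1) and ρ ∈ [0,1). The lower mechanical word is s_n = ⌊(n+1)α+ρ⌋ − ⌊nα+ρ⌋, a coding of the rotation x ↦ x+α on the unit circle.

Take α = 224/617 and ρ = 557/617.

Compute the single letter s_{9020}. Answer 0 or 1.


(n+1)α + ρ = (9021·224 + 557) / 617 = 2021261/617
nα + ρ     = (9020·224 + 557) / 617 = 2021037/617
⌊2021261/617⌋ = 3275,  ⌊2021037/617⌋ = 3275
s_{9020} = 3275 − 3275 = 0

0


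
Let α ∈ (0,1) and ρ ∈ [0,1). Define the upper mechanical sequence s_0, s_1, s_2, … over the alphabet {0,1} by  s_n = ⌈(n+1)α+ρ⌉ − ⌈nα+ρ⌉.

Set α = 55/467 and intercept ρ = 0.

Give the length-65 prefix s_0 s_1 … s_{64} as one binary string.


n=0: ⌈(1·55)/467⌉ − ⌈(0·55)/467⌉ = ⌈55/467⌉ − ⌈0/467⌉ = 1 − 0 = 1
n=1: ⌈(2·55)/467⌉ − ⌈(1·55)/467⌉ = ⌈110/467⌉ − ⌈55/467⌉ = 1 − 1 = 0
n=2: ⌈(3·55)/467⌉ − ⌈(2·55)/467⌉ = ⌈165/467⌉ − ⌈110/467⌉ = 1 − 1 = 0
n=3: ⌈(4·55)/467⌉ − ⌈(3·55)/467⌉ = ⌈220/467⌉ − ⌈165/467⌉ = 1 − 1 = 0
n=4: ⌈(5·55)/467⌉ − ⌈(4·55)/467⌉ = ⌈275/467⌉ − ⌈220/467⌉ = 1 − 1 = 0
n=5: ⌈(6·55)/467⌉ − ⌈(5·55)/467⌉ = ⌈330/467⌉ − ⌈275/467⌉ = 1 − 1 = 0
n=6: ⌈(7·55)/467⌉ − ⌈(6·55)/467⌉ = ⌈385/467⌉ − ⌈330/467⌉ = 1 − 1 = 0
n=7: ⌈(8·55)/467⌉ − ⌈(7·55)/467⌉ = ⌈440/467⌉ − ⌈385/467⌉ = 1 − 1 = 0
n=8: ⌈(9·55)/467⌉ − ⌈(8·55)/467⌉ = ⌈495/467⌉ − ⌈440/467⌉ = 2 − 1 = 1
n=9: ⌈(10·55)/467⌉ − ⌈(9·55)/467⌉ = ⌈550/467⌉ − ⌈495/467⌉ = 2 − 2 = 0
n=10: ⌈(11·55)/467⌉ − ⌈(10·55)/467⌉ = ⌈605/467⌉ − ⌈550/467⌉ = 2 − 2 = 0
n=11: ⌈(12·55)/467⌉ − ⌈(11·55)/467⌉ = ⌈660/467⌉ − ⌈605/467⌉ = 2 − 2 = 0
n=12: ⌈(13·55)/467⌉ − ⌈(12·55)/467⌉ = ⌈715/467⌉ − ⌈660/467⌉ = 2 − 2 = 0
n=13: ⌈(14·55)/467⌉ − ⌈(13·55)/467⌉ = ⌈770/467⌉ − ⌈715/467⌉ = 2 − 2 = 0
n=14: ⌈(15·55)/467⌉ − ⌈(14·55)/467⌉ = ⌈825/467⌉ − ⌈770/467⌉ = 2 − 2 = 0
n=15: ⌈(16·55)/467⌉ − ⌈(15·55)/467⌉ = ⌈880/467⌉ − ⌈825/467⌉ = 2 − 2 = 0
n=16: ⌈(17·55)/467⌉ − ⌈(16·55)/467⌉ = ⌈935/467⌉ − ⌈880/467⌉ = 3 − 2 = 1
n=17: ⌈(18·55)/467⌉ − ⌈(17·55)/467⌉ = ⌈990/467⌉ − ⌈935/467⌉ = 3 − 3 = 0
n=18: ⌈(19·55)/467⌉ − ⌈(18·55)/467⌉ = ⌈1045/467⌉ − ⌈990/467⌉ = 3 − 3 = 0
n=19: ⌈(20·55)/467⌉ − ⌈(19·55)/467⌉ = ⌈1100/467⌉ − ⌈1045/467⌉ = 3 − 3 = 0
n=20: ⌈(21·55)/467⌉ − ⌈(20·55)/467⌉ = ⌈1155/467⌉ − ⌈1100/467⌉ = 3 − 3 = 0
n=21: ⌈(22·55)/467⌉ − ⌈(21·55)/467⌉ = ⌈1210/467⌉ − ⌈1155/467⌉ = 3 − 3 = 0
n=22: ⌈(23·55)/467⌉ − ⌈(22·55)/467⌉ = ⌈1265/467⌉ − ⌈1210/467⌉ = 3 − 3 = 0
n=23: ⌈(24·55)/467⌉ − ⌈(23·55)/467⌉ = ⌈1320/467⌉ − ⌈1265/467⌉ = 3 − 3 = 0
n=24: ⌈(25·55)/467⌉ − ⌈(24·55)/467⌉ = ⌈1375/467⌉ − ⌈1320/467⌉ = 3 − 3 = 0
n=25: ⌈(26·55)/467⌉ − ⌈(25·55)/467⌉ = ⌈1430/467⌉ − ⌈1375/467⌉ = 4 − 3 = 1
n=26: ⌈(27·55)/467⌉ − ⌈(26·55)/467⌉ = ⌈1485/467⌉ − ⌈1430/467⌉ = 4 − 4 = 0
n=27: ⌈(28·55)/467⌉ − ⌈(27·55)/467⌉ = ⌈1540/467⌉ − ⌈1485/467⌉ = 4 − 4 = 0
n=28: ⌈(29·55)/467⌉ − ⌈(28·55)/467⌉ = ⌈1595/467⌉ − ⌈1540/467⌉ = 4 − 4 = 0
n=29: ⌈(30·55)/467⌉ − ⌈(29·55)/467⌉ = ⌈1650/467⌉ − ⌈1595/467⌉ = 4 − 4 = 0
n=30: ⌈(31·55)/467⌉ − ⌈(30·55)/467⌉ = ⌈1705/467⌉ − ⌈1650/467⌉ = 4 − 4 = 0
n=31: ⌈(32·55)/467⌉ − ⌈(31·55)/467⌉ = ⌈1760/467⌉ − ⌈1705/467⌉ = 4 − 4 = 0
n=32: ⌈(33·55)/467⌉ − ⌈(32·55)/467⌉ = ⌈1815/467⌉ − ⌈1760/467⌉ = 4 − 4 = 0
n=33: ⌈(34·55)/467⌉ − ⌈(33·55)/467⌉ = ⌈1870/467⌉ − ⌈1815/467⌉ = 5 − 4 = 1
n=34: ⌈(35·55)/467⌉ − ⌈(34·55)/467⌉ = ⌈1925/467⌉ − ⌈1870/467⌉ = 5 − 5 = 0
n=35: ⌈(36·55)/467⌉ − ⌈(35·55)/467⌉ = ⌈1980/467⌉ − ⌈1925/467⌉ = 5 − 5 = 0
n=36: ⌈(37·55)/467⌉ − ⌈(36·55)/467⌉ = ⌈2035/467⌉ − ⌈1980/467⌉ = 5 − 5 = 0
n=37: ⌈(38·55)/467⌉ − ⌈(37·55)/467⌉ = ⌈2090/467⌉ − ⌈2035/467⌉ = 5 − 5 = 0
n=38: ⌈(39·55)/467⌉ − ⌈(38·55)/467⌉ = ⌈2145/467⌉ − ⌈2090/467⌉ = 5 − 5 = 0
n=39: ⌈(40·55)/467⌉ − ⌈(39·55)/467⌉ = ⌈2200/467⌉ − ⌈2145/467⌉ = 5 − 5 = 0
n=40: ⌈(41·55)/467⌉ − ⌈(40·55)/467⌉ = ⌈2255/467⌉ − ⌈2200/467⌉ = 5 − 5 = 0
n=41: ⌈(42·55)/467⌉ − ⌈(41·55)/467⌉ = ⌈2310/467⌉ − ⌈2255/467⌉ = 5 − 5 = 0
n=42: ⌈(43·55)/467⌉ − ⌈(42·55)/467⌉ = ⌈2365/467⌉ − ⌈2310/467⌉ = 6 − 5 = 1
n=43: ⌈(44·55)/467⌉ − ⌈(43·55)/467⌉ = ⌈2420/467⌉ − ⌈2365/467⌉ = 6 − 6 = 0
n=44: ⌈(45·55)/467⌉ − ⌈(44·55)/467⌉ = ⌈2475/467⌉ − ⌈2420/467⌉ = 6 − 6 = 0
n=45: ⌈(46·55)/467⌉ − ⌈(45·55)/467⌉ = ⌈2530/467⌉ − ⌈2475/467⌉ = 6 − 6 = 0
n=46: ⌈(47·55)/467⌉ − ⌈(46·55)/467⌉ = ⌈2585/467⌉ − ⌈2530/467⌉ = 6 − 6 = 0
n=47: ⌈(48·55)/467⌉ − ⌈(47·55)/467⌉ = ⌈2640/467⌉ − ⌈2585/467⌉ = 6 − 6 = 0
n=48: ⌈(49·55)/467⌉ − ⌈(48·55)/467⌉ = ⌈2695/467⌉ − ⌈2640/467⌉ = 6 − 6 = 0
n=49: ⌈(50·55)/467⌉ − ⌈(49·55)/467⌉ = ⌈2750/467⌉ − ⌈2695/467⌉ = 6 − 6 = 0
n=50: ⌈(51·55)/467⌉ − ⌈(50·55)/467⌉ = ⌈2805/467⌉ − ⌈2750/467⌉ = 7 − 6 = 1
n=51: ⌈(52·55)/467⌉ − ⌈(51·55)/467⌉ = ⌈2860/467⌉ − ⌈2805/467⌉ = 7 − 7 = 0
n=52: ⌈(53·55)/467⌉ − ⌈(52·55)/467⌉ = ⌈2915/467⌉ − ⌈2860/467⌉ = 7 − 7 = 0
n=53: ⌈(54·55)/467⌉ − ⌈(53·55)/467⌉ = ⌈2970/467⌉ − ⌈2915/467⌉ = 7 − 7 = 0
n=54: ⌈(55·55)/467⌉ − ⌈(54·55)/467⌉ = ⌈3025/467⌉ − ⌈2970/467⌉ = 7 − 7 = 0
n=55: ⌈(56·55)/467⌉ − ⌈(55·55)/467⌉ = ⌈3080/467⌉ − ⌈3025/467⌉ = 7 − 7 = 0
n=56: ⌈(57·55)/467⌉ − ⌈(56·55)/467⌉ = ⌈3135/467⌉ − ⌈3080/467⌉ = 7 − 7 = 0
n=57: ⌈(58·55)/467⌉ − ⌈(57·55)/467⌉ = ⌈3190/467⌉ − ⌈3135/467⌉ = 7 − 7 = 0
n=58: ⌈(59·55)/467⌉ − ⌈(58·55)/467⌉ = ⌈3245/467⌉ − ⌈3190/467⌉ = 7 − 7 = 0
n=59: ⌈(60·55)/467⌉ − ⌈(59·55)/467⌉ = ⌈3300/467⌉ − ⌈3245/467⌉ = 8 − 7 = 1
n=60: ⌈(61·55)/467⌉ − ⌈(60·55)/467⌉ = ⌈3355/467⌉ − ⌈3300/467⌉ = 8 − 8 = 0
n=61: ⌈(62·55)/467⌉ − ⌈(61·55)/467⌉ = ⌈3410/467⌉ − ⌈3355/467⌉ = 8 − 8 = 0
n=62: ⌈(63·55)/467⌉ − ⌈(62·55)/467⌉ = ⌈3465/467⌉ − ⌈3410/467⌉ = 8 − 8 = 0
n=63: ⌈(64·55)/467⌉ − ⌈(63·55)/467⌉ = ⌈3520/467⌉ − ⌈3465/467⌉ = 8 − 8 = 0
n=64: ⌈(65·55)/467⌉ − ⌈(64·55)/467⌉ = ⌈3575/467⌉ − ⌈3520/467⌉ = 8 − 8 = 0

10000000100000001000000001000000010000000010000000100000000100000


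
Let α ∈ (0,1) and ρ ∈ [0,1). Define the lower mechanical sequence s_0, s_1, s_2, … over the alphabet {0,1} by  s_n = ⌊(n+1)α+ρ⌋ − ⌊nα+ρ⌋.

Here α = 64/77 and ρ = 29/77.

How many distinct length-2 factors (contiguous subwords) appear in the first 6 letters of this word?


t_n = ⌊(n·64+29)/77⌋ for n = 0 … 6:
  n=0…6: ⌊29/77⌋=0 ⌊93/77⌋=1 ⌊157/77⌋=2 ⌊221/77⌋=2 ⌊285/77⌋=3 ⌊349/77⌋=4 ⌊413/77⌋=5
s_n = t_(n+1) − t_n for n = 0 … 5 gives
prefix = 110111
slide a length-2 window over [0..1] … [4..5] (5 windows); first occurrence of each distinct factor:
  [  0..  1] 11
  [  1..  2] 10
  [  2..  3] 01
  (the other 2 windows repeat one of these)
distinct factors: {01, 10, 11}
count = 3  (Sturmian bound for length 2 is 3)

3


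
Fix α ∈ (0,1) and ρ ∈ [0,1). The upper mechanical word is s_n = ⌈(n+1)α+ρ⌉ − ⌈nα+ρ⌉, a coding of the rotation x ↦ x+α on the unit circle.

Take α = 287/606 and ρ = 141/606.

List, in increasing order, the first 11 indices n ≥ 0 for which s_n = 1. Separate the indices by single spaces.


n=0: ⌈428/606⌉−⌈141/606⌉ = 1−1 = 0
n=1: ⌈715/606⌉−⌈428/606⌉ = 2−1 = 1  ← one
n=2: ⌈1002/606⌉−⌈715/606⌉ = 2−2 = 0
n=3: ⌈1289/606⌉−⌈1002/606⌉ = 3−2 = 1  ← one
n=4: ⌈1576/606⌉−⌈1289/606⌉ = 3−3 = 0
n=5: ⌈1863/606⌉−⌈1576/606⌉ = 4−3 = 1  ← one
n=6: ⌈2150/606⌉−⌈1863/606⌉ = 4−4 = 0
n=7: ⌈2437/606⌉−⌈2150/606⌉ = 5−4 = 1  ← one
n=8: ⌈2724/606⌉−⌈2437/606⌉ = 5−5 = 0
n=9: ⌈3011/606⌉−⌈2724/606⌉ = 5−5 = 0
n=10: ⌈3298/606⌉−⌈3011/606⌉ = 6−5 = 1  ← one
n=11: ⌈3585/606⌉−⌈3298/606⌉ = 6−6 = 0
n=12: ⌈3872/606⌉−⌈3585/606⌉ = 7−6 = 1  ← one
n=13: ⌈4159/606⌉−⌈3872/606⌉ = 7−7 = 0
n=14: ⌈4446/606⌉−⌈4159/606⌉ = 8−7 = 1  ← one
n=15: ⌈4733/606⌉−⌈4446/606⌉ = 8−8 = 0
n=16: ⌈5020/606⌉−⌈4733/606⌉ = 9−8 = 1  ← one
n=17: ⌈5307/606⌉−⌈5020/606⌉ = 9−9 = 0
n=18: ⌈5594/606⌉−⌈5307/606⌉ = 10−9 = 1  ← one
n=19: ⌈5881/606⌉−⌈5594/606⌉ = 10−10 = 0
n=20: ⌈6168/606⌉−⌈5881/606⌉ = 11−10 = 1  ← one
n=21: ⌈6455/606⌉−⌈6168/606⌉ = 11−11 = 0
n=22: ⌈6742/606⌉−⌈6455/606⌉ = 12−11 = 1  ← one
positions of the first 11 ones: 1 3 5 7 10 12 14 16 18 20 22

1 3 5 7 10 12 14 16 18 20 22


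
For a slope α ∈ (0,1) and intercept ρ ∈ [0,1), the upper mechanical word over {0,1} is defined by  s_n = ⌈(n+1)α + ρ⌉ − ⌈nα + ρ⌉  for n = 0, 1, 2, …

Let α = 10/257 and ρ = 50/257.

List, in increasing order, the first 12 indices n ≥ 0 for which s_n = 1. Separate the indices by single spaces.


20 46 72 97 123 149 174 200 226 252 277 303

n=0: ⌈60/257⌉−⌈50/257⌉ = 1−1 = 0
n=1: ⌈70/257⌉−⌈60/257⌉ = 1−1 = 0
  …
n=20: ⌈260/257⌉−⌈250/257⌉ = 2−1 = 1  ← one
n=21: ⌈270/257⌉−⌈260/257⌉ = 2−2 = 0
n=22: ⌈280/257⌉−⌈270/257⌉ = 2−2 = 0
  …
n=46: ⌈520/257⌉−⌈510/257⌉ = 3−2 = 1  ← one
n=47: ⌈530/257⌉−⌈520/257⌉ = 3−3 = 0
n=48: ⌈540/257⌉−⌈530/257⌉ = 3−3 = 0
  …
n=72: ⌈780/257⌉−⌈770/257⌉ = 4−3 = 1  ← one
n=73: ⌈790/257⌉−⌈780/257⌉ = 4−4 = 0
n=74: ⌈800/257⌉−⌈790/257⌉ = 4−4 = 0
  …
n=97: ⌈1030/257⌉−⌈1020/257⌉ = 5−4 = 1  ← one
n=98: ⌈1040/257⌉−⌈1030/257⌉ = 5−5 = 0
n=99: ⌈1050/257⌉−⌈1040/257⌉ = 5−5 = 0
  …
n=123: ⌈1290/257⌉−⌈1280/257⌉ = 6−5 = 1  ← one
n=124: ⌈1300/257⌉−⌈1290/257⌉ = 6−6 = 0
n=125: ⌈1310/257⌉−⌈1300/257⌉ = 6−6 = 0
  …
n=149: ⌈1550/257⌉−⌈1540/257⌉ = 7−6 = 1  ← one
n=150: ⌈1560/257⌉−⌈1550/257⌉ = 7−7 = 0
n=151: ⌈1570/257⌉−⌈1560/257⌉ = 7−7 = 0
  …
n=174: ⌈1800/257⌉−⌈1790/257⌉ = 8−7 = 1  ← one
n=175: ⌈1810/257⌉−⌈1800/257⌉ = 8−8 = 0
n=176: ⌈1820/257⌉−⌈1810/257⌉ = 8−8 = 0
  …
n=200: ⌈2060/257⌉−⌈2050/257⌉ = 9−8 = 1  ← one
n=201: ⌈2070/257⌉−⌈2060/257⌉ = 9−9 = 0
n=202: ⌈2080/257⌉−⌈2070/257⌉ = 9−9 = 0
  …
n=226: ⌈2320/257⌉−⌈2310/257⌉ = 10−9 = 1  ← one
n=227: ⌈2330/257⌉−⌈2320/257⌉ = 10−10 = 0
n=228: ⌈2340/257⌉−⌈2330/257⌉ = 10−10 = 0
  …
n=252: ⌈2580/257⌉−⌈2570/257⌉ = 11−10 = 1  ← one
n=253: ⌈2590/257⌉−⌈2580/257⌉ = 11−11 = 0
n=254: ⌈2600/257⌉−⌈2590/257⌉ = 11−11 = 0
  …
n=277: ⌈2830/257⌉−⌈2820/257⌉ = 12−11 = 1  ← one
n=278: ⌈2840/257⌉−⌈2830/257⌉ = 12−12 = 0
n=279: ⌈2850/257⌉−⌈2840/257⌉ = 12−12 = 0
  …
n=303: ⌈3090/257⌉−⌈3080/257⌉ = 13−12 = 1  ← one
positions of the first 12 ones: 20 46 72 97 123 149 174 200 226 252 277 303


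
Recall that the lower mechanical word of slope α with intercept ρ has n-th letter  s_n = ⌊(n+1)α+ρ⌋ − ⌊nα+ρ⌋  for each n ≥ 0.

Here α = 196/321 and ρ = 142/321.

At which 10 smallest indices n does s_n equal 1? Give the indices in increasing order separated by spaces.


0 2 4 5 7 9 10 12 14 15

n=0: ⌊338/321⌋−⌊142/321⌋ = 1−0 = 1  ← one
n=1: ⌊534/321⌋−⌊338/321⌋ = 1−1 = 0
n=2: ⌊730/321⌋−⌊534/321⌋ = 2−1 = 1  ← one
n=3: ⌊926/321⌋−⌊730/321⌋ = 2−2 = 0
n=4: ⌊1122/321⌋−⌊926/321⌋ = 3−2 = 1  ← one
n=5: ⌊1318/321⌋−⌊1122/321⌋ = 4−3 = 1  ← one
n=6: ⌊1514/321⌋−⌊1318/321⌋ = 4−4 = 0
n=7: ⌊1710/321⌋−⌊1514/321⌋ = 5−4 = 1  ← one
n=8: ⌊1906/321⌋−⌊1710/321⌋ = 5−5 = 0
n=9: ⌊2102/321⌋−⌊1906/321⌋ = 6−5 = 1  ← one
n=10: ⌊2298/321⌋−⌊2102/321⌋ = 7−6 = 1  ← one
n=11: ⌊2494/321⌋−⌊2298/321⌋ = 7−7 = 0
n=12: ⌊2690/321⌋−⌊2494/321⌋ = 8−7 = 1  ← one
n=13: ⌊2886/321⌋−⌊2690/321⌋ = 8−8 = 0
n=14: ⌊3082/321⌋−⌊2886/321⌋ = 9−8 = 1  ← one
n=15: ⌊3278/321⌋−⌊3082/321⌋ = 10−9 = 1  ← one
positions of the first 10 ones: 0 2 4 5 7 9 10 12 14 15


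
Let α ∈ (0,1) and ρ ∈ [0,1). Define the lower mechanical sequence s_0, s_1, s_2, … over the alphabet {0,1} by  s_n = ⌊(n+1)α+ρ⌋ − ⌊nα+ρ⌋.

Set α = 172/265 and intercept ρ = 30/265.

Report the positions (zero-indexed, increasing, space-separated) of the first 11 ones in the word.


n=0: ⌊202/265⌋−⌊30/265⌋ = 0−0 = 0
n=1: ⌊374/265⌋−⌊202/265⌋ = 1−0 = 1  ← one
n=2: ⌊546/265⌋−⌊374/265⌋ = 2−1 = 1  ← one
n=3: ⌊718/265⌋−⌊546/265⌋ = 2−2 = 0
n=4: ⌊890/265⌋−⌊718/265⌋ = 3−2 = 1  ← one
n=5: ⌊1062/265⌋−⌊890/265⌋ = 4−3 = 1  ← one
n=6: ⌊1234/265⌋−⌊1062/265⌋ = 4−4 = 0
n=7: ⌊1406/265⌋−⌊1234/265⌋ = 5−4 = 1  ← one
n=8: ⌊1578/265⌋−⌊1406/265⌋ = 5−5 = 0
n=9: ⌊1750/265⌋−⌊1578/265⌋ = 6−5 = 1  ← one
n=10: ⌊1922/265⌋−⌊1750/265⌋ = 7−6 = 1  ← one
n=11: ⌊2094/265⌋−⌊1922/265⌋ = 7−7 = 0
n=12: ⌊2266/265⌋−⌊2094/265⌋ = 8−7 = 1  ← one
n=13: ⌊2438/265⌋−⌊2266/265⌋ = 9−8 = 1  ← one
n=14: ⌊2610/265⌋−⌊2438/265⌋ = 9−9 = 0
n=15: ⌊2782/265⌋−⌊2610/265⌋ = 10−9 = 1  ← one
n=16: ⌊2954/265⌋−⌊2782/265⌋ = 11−10 = 1  ← one
positions of the first 11 ones: 1 2 4 5 7 9 10 12 13 15 16

1 2 4 5 7 9 10 12 13 15 16


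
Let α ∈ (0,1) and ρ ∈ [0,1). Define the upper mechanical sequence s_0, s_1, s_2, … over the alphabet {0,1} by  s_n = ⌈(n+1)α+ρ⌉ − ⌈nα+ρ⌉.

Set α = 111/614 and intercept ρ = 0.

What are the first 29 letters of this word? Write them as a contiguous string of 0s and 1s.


n=0: ⌈(1·111)/614⌉ − ⌈(0·111)/614⌉ = ⌈111/614⌉ − ⌈0/614⌉ = 1 − 0 = 1
n=1: ⌈(2·111)/614⌉ − ⌈(1·111)/614⌉ = ⌈222/614⌉ − ⌈111/614⌉ = 1 − 1 = 0
n=2: ⌈(3·111)/614⌉ − ⌈(2·111)/614⌉ = ⌈333/614⌉ − ⌈222/614⌉ = 1 − 1 = 0
n=3: ⌈(4·111)/614⌉ − ⌈(3·111)/614⌉ = ⌈444/614⌉ − ⌈333/614⌉ = 1 − 1 = 0
n=4: ⌈(5·111)/614⌉ − ⌈(4·111)/614⌉ = ⌈555/614⌉ − ⌈444/614⌉ = 1 − 1 = 0
n=5: ⌈(6·111)/614⌉ − ⌈(5·111)/614⌉ = ⌈666/614⌉ − ⌈555/614⌉ = 2 − 1 = 1
n=6: ⌈(7·111)/614⌉ − ⌈(6·111)/614⌉ = ⌈777/614⌉ − ⌈666/614⌉ = 2 − 2 = 0
n=7: ⌈(8·111)/614⌉ − ⌈(7·111)/614⌉ = ⌈888/614⌉ − ⌈777/614⌉ = 2 − 2 = 0
n=8: ⌈(9·111)/614⌉ − ⌈(8·111)/614⌉ = ⌈999/614⌉ − ⌈888/614⌉ = 2 − 2 = 0
n=9: ⌈(10·111)/614⌉ − ⌈(9·111)/614⌉ = ⌈1110/614⌉ − ⌈999/614⌉ = 2 − 2 = 0
n=10: ⌈(11·111)/614⌉ − ⌈(10·111)/614⌉ = ⌈1221/614⌉ − ⌈1110/614⌉ = 2 − 2 = 0
n=11: ⌈(12·111)/614⌉ − ⌈(11·111)/614⌉ = ⌈1332/614⌉ − ⌈1221/614⌉ = 3 − 2 = 1
n=12: ⌈(13·111)/614⌉ − ⌈(12·111)/614⌉ = ⌈1443/614⌉ − ⌈1332/614⌉ = 3 − 3 = 0
n=13: ⌈(14·111)/614⌉ − ⌈(13·111)/614⌉ = ⌈1554/614⌉ − ⌈1443/614⌉ = 3 − 3 = 0
n=14: ⌈(15·111)/614⌉ − ⌈(14·111)/614⌉ = ⌈1665/614⌉ − ⌈1554/614⌉ = 3 − 3 = 0
n=15: ⌈(16·111)/614⌉ − ⌈(15·111)/614⌉ = ⌈1776/614⌉ − ⌈1665/614⌉ = 3 − 3 = 0
n=16: ⌈(17·111)/614⌉ − ⌈(16·111)/614⌉ = ⌈1887/614⌉ − ⌈1776/614⌉ = 4 − 3 = 1
n=17: ⌈(18·111)/614⌉ − ⌈(17·111)/614⌉ = ⌈1998/614⌉ − ⌈1887/614⌉ = 4 − 4 = 0
n=18: ⌈(19·111)/614⌉ − ⌈(18·111)/614⌉ = ⌈2109/614⌉ − ⌈1998/614⌉ = 4 − 4 = 0
n=19: ⌈(20·111)/614⌉ − ⌈(19·111)/614⌉ = ⌈2220/614⌉ − ⌈2109/614⌉ = 4 − 4 = 0
n=20: ⌈(21·111)/614⌉ − ⌈(20·111)/614⌉ = ⌈2331/614⌉ − ⌈2220/614⌉ = 4 − 4 = 0
n=21: ⌈(22·111)/614⌉ − ⌈(21·111)/614⌉ = ⌈2442/614⌉ − ⌈2331/614⌉ = 4 − 4 = 0
n=22: ⌈(23·111)/614⌉ − ⌈(22·111)/614⌉ = ⌈2553/614⌉ − ⌈2442/614⌉ = 5 − 4 = 1
n=23: ⌈(24·111)/614⌉ − ⌈(23·111)/614⌉ = ⌈2664/614⌉ − ⌈2553/614⌉ = 5 − 5 = 0
n=24: ⌈(25·111)/614⌉ − ⌈(24·111)/614⌉ = ⌈2775/614⌉ − ⌈2664/614⌉ = 5 − 5 = 0
n=25: ⌈(26·111)/614⌉ − ⌈(25·111)/614⌉ = ⌈2886/614⌉ − ⌈2775/614⌉ = 5 − 5 = 0
n=26: ⌈(27·111)/614⌉ − ⌈(26·111)/614⌉ = ⌈2997/614⌉ − ⌈2886/614⌉ = 5 − 5 = 0
n=27: ⌈(28·111)/614⌉ − ⌈(27·111)/614⌉ = ⌈3108/614⌉ − ⌈2997/614⌉ = 6 − 5 = 1
n=28: ⌈(29·111)/614⌉ − ⌈(28·111)/614⌉ = ⌈3219/614⌉ − ⌈3108/614⌉ = 6 − 6 = 0

10000100000100001000001000010


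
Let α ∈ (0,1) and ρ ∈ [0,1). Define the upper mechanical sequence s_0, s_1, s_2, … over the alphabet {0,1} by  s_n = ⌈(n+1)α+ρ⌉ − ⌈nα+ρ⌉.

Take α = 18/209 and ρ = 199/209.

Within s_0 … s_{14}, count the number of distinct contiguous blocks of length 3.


t_n = ⌈(n·18+199)/209⌉ for n = 0 … 15:
  n=0…9: ⌈199/209⌉=1 ⌈217/209⌉=2 ⌈235/209⌉=2 ⌈253/209⌉=2 ⌈271/209⌉=2 ⌈289/209⌉=2 ⌈307/209⌉=2 ⌈325/209⌉=2 ⌈343/209⌉=2 ⌈361/209⌉=2
  n=10…15: ⌈379/209⌉=2 ⌈397/209⌉=2 ⌈415/209⌉=2 ⌈433/209⌉=3 ⌈451/209⌉=3 ⌈469/209⌉=3
s_n = t_(n+1) − t_n for n = 0 … 14 gives
prefix = 100000000000100
slide a length-3 window over [0..2] … [12..14] (13 windows); first occurrence of each distinct factor:
  [  0..  2] 100
  [  1..  3] 000
  [ 10.. 12] 001
  [ 11.. 13] 010
  (the other 9 windows repeat one of these)
distinct factors: {000, 001, 010, 100}
count = 4  (Sturmian bound for length 3 is 4)

4


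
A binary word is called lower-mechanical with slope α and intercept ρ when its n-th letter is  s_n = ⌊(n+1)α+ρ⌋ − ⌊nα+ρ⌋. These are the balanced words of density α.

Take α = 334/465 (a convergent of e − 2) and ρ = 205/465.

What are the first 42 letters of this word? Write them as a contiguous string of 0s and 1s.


n=0: ⌊(1·334+205)/465⌋ − ⌊(0·334+205)/465⌋ = ⌊539/465⌋ − ⌊205/465⌋ = 1 − 0 = 1
n=1: ⌊(2·334+205)/465⌋ − ⌊(1·334+205)/465⌋ = ⌊873/465⌋ − ⌊539/465⌋ = 1 − 1 = 0
n=2: ⌊(3·334+205)/465⌋ − ⌊(2·334+205)/465⌋ = ⌊1207/465⌋ − ⌊873/465⌋ = 2 − 1 = 1
n=3: ⌊(4·334+205)/465⌋ − ⌊(3·334+205)/465⌋ = ⌊1541/465⌋ − ⌊1207/465⌋ = 3 − 2 = 1
n=4: ⌊(5·334+205)/465⌋ − ⌊(4·334+205)/465⌋ = ⌊1875/465⌋ − ⌊1541/465⌋ = 4 − 3 = 1
n=5: ⌊(6·334+205)/465⌋ − ⌊(5·334+205)/465⌋ = ⌊2209/465⌋ − ⌊1875/465⌋ = 4 − 4 = 0
n=6: ⌊(7·334+205)/465⌋ − ⌊(6·334+205)/465⌋ = ⌊2543/465⌋ − ⌊2209/465⌋ = 5 − 4 = 1
n=7: ⌊(8·334+205)/465⌋ − ⌊(7·334+205)/465⌋ = ⌊2877/465⌋ − ⌊2543/465⌋ = 6 − 5 = 1
n=8: ⌊(9·334+205)/465⌋ − ⌊(8·334+205)/465⌋ = ⌊3211/465⌋ − ⌊2877/465⌋ = 6 − 6 = 0
n=9: ⌊(10·334+205)/465⌋ − ⌊(9·334+205)/465⌋ = ⌊3545/465⌋ − ⌊3211/465⌋ = 7 − 6 = 1
n=10: ⌊(11·334+205)/465⌋ − ⌊(10·334+205)/465⌋ = ⌊3879/465⌋ − ⌊3545/465⌋ = 8 − 7 = 1
n=11: ⌊(12·334+205)/465⌋ − ⌊(11·334+205)/465⌋ = ⌊4213/465⌋ − ⌊3879/465⌋ = 9 − 8 = 1
n=12: ⌊(13·334+205)/465⌋ − ⌊(12·334+205)/465⌋ = ⌊4547/465⌋ − ⌊4213/465⌋ = 9 − 9 = 0
n=13: ⌊(14·334+205)/465⌋ − ⌊(13·334+205)/465⌋ = ⌊4881/465⌋ − ⌊4547/465⌋ = 10 − 9 = 1
n=14: ⌊(15·334+205)/465⌋ − ⌊(14·334+205)/465⌋ = ⌊5215/465⌋ − ⌊4881/465⌋ = 11 − 10 = 1
n=15: ⌊(16·334+205)/465⌋ − ⌊(15·334+205)/465⌋ = ⌊5549/465⌋ − ⌊5215/465⌋ = 11 − 11 = 0
n=16: ⌊(17·334+205)/465⌋ − ⌊(16·334+205)/465⌋ = ⌊5883/465⌋ − ⌊5549/465⌋ = 12 − 11 = 1
n=17: ⌊(18·334+205)/465⌋ − ⌊(17·334+205)/465⌋ = ⌊6217/465⌋ − ⌊5883/465⌋ = 13 − 12 = 1
n=18: ⌊(19·334+205)/465⌋ − ⌊(18·334+205)/465⌋ = ⌊6551/465⌋ − ⌊6217/465⌋ = 14 − 13 = 1
n=19: ⌊(20·334+205)/465⌋ − ⌊(19·334+205)/465⌋ = ⌊6885/465⌋ − ⌊6551/465⌋ = 14 − 14 = 0
n=20: ⌊(21·334+205)/465⌋ − ⌊(20·334+205)/465⌋ = ⌊7219/465⌋ − ⌊6885/465⌋ = 15 − 14 = 1
n=21: ⌊(22·334+205)/465⌋ − ⌊(21·334+205)/465⌋ = ⌊7553/465⌋ − ⌊7219/465⌋ = 16 − 15 = 1
n=22: ⌊(23·334+205)/465⌋ − ⌊(22·334+205)/465⌋ = ⌊7887/465⌋ − ⌊7553/465⌋ = 16 − 16 = 0
n=23: ⌊(24·334+205)/465⌋ − ⌊(23·334+205)/465⌋ = ⌊8221/465⌋ − ⌊7887/465⌋ = 17 − 16 = 1
n=24: ⌊(25·334+205)/465⌋ − ⌊(24·334+205)/465⌋ = ⌊8555/465⌋ − ⌊8221/465⌋ = 18 − 17 = 1
n=25: ⌊(26·334+205)/465⌋ − ⌊(25·334+205)/465⌋ = ⌊8889/465⌋ − ⌊8555/465⌋ = 19 − 18 = 1
n=26: ⌊(27·334+205)/465⌋ − ⌊(26·334+205)/465⌋ = ⌊9223/465⌋ − ⌊8889/465⌋ = 19 − 19 = 0
n=27: ⌊(28·334+205)/465⌋ − ⌊(27·334+205)/465⌋ = ⌊9557/465⌋ − ⌊9223/465⌋ = 20 − 19 = 1
n=28: ⌊(29·334+205)/465⌋ − ⌊(28·334+205)/465⌋ = ⌊9891/465⌋ − ⌊9557/465⌋ = 21 − 20 = 1
n=29: ⌊(30·334+205)/465⌋ − ⌊(29·334+205)/465⌋ = ⌊10225/465⌋ − ⌊9891/465⌋ = 21 − 21 = 0
n=30: ⌊(31·334+205)/465⌋ − ⌊(30·334+205)/465⌋ = ⌊10559/465⌋ − ⌊10225/465⌋ = 22 − 21 = 1
n=31: ⌊(32·334+205)/465⌋ − ⌊(31·334+205)/465⌋ = ⌊10893/465⌋ − ⌊10559/465⌋ = 23 − 22 = 1
n=32: ⌊(33·334+205)/465⌋ − ⌊(32·334+205)/465⌋ = ⌊11227/465⌋ − ⌊10893/465⌋ = 24 − 23 = 1
n=33: ⌊(34·334+205)/465⌋ − ⌊(33·334+205)/465⌋ = ⌊11561/465⌋ − ⌊11227/465⌋ = 24 − 24 = 0
n=34: ⌊(35·334+205)/465⌋ − ⌊(34·334+205)/465⌋ = ⌊11895/465⌋ − ⌊11561/465⌋ = 25 − 24 = 1
n=35: ⌊(36·334+205)/465⌋ − ⌊(35·334+205)/465⌋ = ⌊12229/465⌋ − ⌊11895/465⌋ = 26 − 25 = 1
n=36: ⌊(37·334+205)/465⌋ − ⌊(36·334+205)/465⌋ = ⌊12563/465⌋ − ⌊12229/465⌋ = 27 − 26 = 1
n=37: ⌊(38·334+205)/465⌋ − ⌊(37·334+205)/465⌋ = ⌊12897/465⌋ − ⌊12563/465⌋ = 27 − 27 = 0
n=38: ⌊(39·334+205)/465⌋ − ⌊(38·334+205)/465⌋ = ⌊13231/465⌋ − ⌊12897/465⌋ = 28 − 27 = 1
n=39: ⌊(40·334+205)/465⌋ − ⌊(39·334+205)/465⌋ = ⌊13565/465⌋ − ⌊13231/465⌋ = 29 − 28 = 1
n=40: ⌊(41·334+205)/465⌋ − ⌊(40·334+205)/465⌋ = ⌊13899/465⌋ − ⌊13565/465⌋ = 29 − 29 = 0
n=41: ⌊(42·334+205)/465⌋ − ⌊(41·334+205)/465⌋ = ⌊14233/465⌋ − ⌊13899/465⌋ = 30 − 29 = 1

101110110111011011101101110110111011101101


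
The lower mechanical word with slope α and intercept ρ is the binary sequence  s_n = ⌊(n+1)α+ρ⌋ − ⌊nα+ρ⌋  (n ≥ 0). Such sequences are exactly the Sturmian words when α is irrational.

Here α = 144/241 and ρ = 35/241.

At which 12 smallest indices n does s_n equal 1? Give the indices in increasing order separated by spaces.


n=0: ⌊179/241⌋−⌊35/241⌋ = 0−0 = 0
n=1: ⌊323/241⌋−⌊179/241⌋ = 1−0 = 1  ← one
n=2: ⌊467/241⌋−⌊323/241⌋ = 1−1 = 0
n=3: ⌊611/241⌋−⌊467/241⌋ = 2−1 = 1  ← one
n=4: ⌊755/241⌋−⌊611/241⌋ = 3−2 = 1  ← one
n=5: ⌊899/241⌋−⌊755/241⌋ = 3−3 = 0
n=6: ⌊1043/241⌋−⌊899/241⌋ = 4−3 = 1  ← one
n=7: ⌊1187/241⌋−⌊1043/241⌋ = 4−4 = 0
n=8: ⌊1331/241⌋−⌊1187/241⌋ = 5−4 = 1  ← one
n=9: ⌊1475/241⌋−⌊1331/241⌋ = 6−5 = 1  ← one
n=10: ⌊1619/241⌋−⌊1475/241⌋ = 6−6 = 0
n=11: ⌊1763/241⌋−⌊1619/241⌋ = 7−6 = 1  ← one
n=12: ⌊1907/241⌋−⌊1763/241⌋ = 7−7 = 0
n=13: ⌊2051/241⌋−⌊1907/241⌋ = 8−7 = 1  ← one
n=14: ⌊2195/241⌋−⌊2051/241⌋ = 9−8 = 1  ← one
n=15: ⌊2339/241⌋−⌊2195/241⌋ = 9−9 = 0
n=16: ⌊2483/241⌋−⌊2339/241⌋ = 10−9 = 1  ← one
n=17: ⌊2627/241⌋−⌊2483/241⌋ = 10−10 = 0
n=18: ⌊2771/241⌋−⌊2627/241⌋ = 11−10 = 1  ← one
n=19: ⌊2915/241⌋−⌊2771/241⌋ = 12−11 = 1  ← one
positions of the first 12 ones: 1 3 4 6 8 9 11 13 14 16 18 19

1 3 4 6 8 9 11 13 14 16 18 19


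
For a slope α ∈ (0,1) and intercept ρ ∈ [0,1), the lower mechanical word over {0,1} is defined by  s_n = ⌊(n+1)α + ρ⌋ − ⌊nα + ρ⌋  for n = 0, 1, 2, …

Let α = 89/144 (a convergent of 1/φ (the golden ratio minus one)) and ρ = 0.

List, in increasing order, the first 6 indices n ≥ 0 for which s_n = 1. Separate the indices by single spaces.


1 3 4 6 8 9

n=0: ⌊89/144⌋−⌊0/144⌋ = 0−0 = 0
n=1: ⌊178/144⌋−⌊89/144⌋ = 1−0 = 1  ← one
n=2: ⌊267/144⌋−⌊178/144⌋ = 1−1 = 0
n=3: ⌊356/144⌋−⌊267/144⌋ = 2−1 = 1  ← one
n=4: ⌊445/144⌋−⌊356/144⌋ = 3−2 = 1  ← one
n=5: ⌊534/144⌋−⌊445/144⌋ = 3−3 = 0
n=6: ⌊623/144⌋−⌊534/144⌋ = 4−3 = 1  ← one
n=7: ⌊712/144⌋−⌊623/144⌋ = 4−4 = 0
n=8: ⌊801/144⌋−⌊712/144⌋ = 5−4 = 1  ← one
n=9: ⌊890/144⌋−⌊801/144⌋ = 6−5 = 1  ← one
positions of the first 6 ones: 1 3 4 6 8 9


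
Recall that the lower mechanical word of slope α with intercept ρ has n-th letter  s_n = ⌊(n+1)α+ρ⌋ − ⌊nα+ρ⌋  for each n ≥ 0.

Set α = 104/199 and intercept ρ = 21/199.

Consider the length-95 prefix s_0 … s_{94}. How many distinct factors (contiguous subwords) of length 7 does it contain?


8

t_n = ⌊(n·104+21)/199⌋ for n = 0 … 95:
  n=0…9: ⌊21/199⌋=0 ⌊125/199⌋=0 ⌊229/199⌋=1 ⌊333/199⌋=1 ⌊437/199⌋=2 ⌊541/199⌋=2 ⌊645/199⌋=3 ⌊749/199⌋=3 ⌊853/199⌋=4 ⌊957/199⌋=4
  n=10…19: ⌊1061/199⌋=5 ⌊1165/199⌋=5 ⌊1269/199⌋=6 ⌊1373/199⌋=6 ⌊1477/199⌋=7 ⌊1581/199⌋=7 ⌊1685/199⌋=8 ⌊1789/199⌋=8 ⌊1893/199⌋=9 ⌊1997/199⌋=10
  n=20…29: ⌊2101/199⌋=10 ⌊2205/199⌋=11 ⌊2309/199⌋=11 ⌊2413/199⌋=12 ⌊2517/199⌋=12 ⌊2621/199⌋=13 ⌊2725/199⌋=13 ⌊2829/199⌋=14 ⌊2933/199⌋=14 ⌊3037/199⌋=15
  n=30…39: ⌊3141/199⌋=15 ⌊3245/199⌋=16 ⌊3349/199⌋=16 ⌊3453/199⌋=17 ⌊3557/199⌋=17 ⌊3661/199⌋=18 ⌊3765/199⌋=18 ⌊3869/199⌋=19 ⌊3973/199⌋=19 ⌊4077/199⌋=20
  n=40…49: ⌊4181/199⌋=21 ⌊4285/199⌋=21 ⌊4389/199⌋=22 ⌊4493/199⌋=22 ⌊4597/199⌋=23 ⌊4701/199⌋=23 ⌊4805/199⌋=24 ⌊4909/199⌋=24 ⌊5013/199⌋=25 ⌊5117/199⌋=25
  n=50…59: ⌊5221/199⌋=26 ⌊5325/199⌋=26 ⌊5429/199⌋=27 ⌊5533/199⌋=27 ⌊5637/199⌋=28 ⌊5741/199⌋=28 ⌊5845/199⌋=29 ⌊5949/199⌋=29 ⌊6053/199⌋=30 ⌊6157/199⌋=30
  n=60…69: ⌊6261/199⌋=31 ⌊6365/199⌋=31 ⌊6469/199⌋=32 ⌊6573/199⌋=33 ⌊6677/199⌋=33 ⌊6781/199⌋=34 ⌊6885/199⌋=34 ⌊6989/199⌋=35 ⌊7093/199⌋=35 ⌊7197/199⌋=36
  n=70…79: ⌊7301/199⌋=36 ⌊7405/199⌋=37 ⌊7509/199⌋=37 ⌊7613/199⌋=38 ⌊7717/199⌋=38 ⌊7821/199⌋=39 ⌊7925/199⌋=39 ⌊8029/199⌋=40 ⌊8133/199⌋=40 ⌊8237/199⌋=41
  n=80…89: ⌊8341/199⌋=41 ⌊8445/199⌋=42 ⌊8549/199⌋=42 ⌊8653/199⌋=43 ⌊8757/199⌋=44 ⌊8861/199⌋=44 ⌊8965/199⌋=45 ⌊9069/199⌋=45 ⌊9173/199⌋=46 ⌊9277/199⌋=46
  n=90…95: ⌊9381/199⌋=47 ⌊9485/199⌋=47 ⌊9589/199⌋=48 ⌊9693/199⌋=48 ⌊9797/199⌋=49 ⌊9901/199⌋=49
s_n = t_(n+1) − t_n for n = 0 … 94 gives
prefix = 01010101010101010110101010101010101010110101010101010101010101101010101010101010101101010101010
slide a length-7 window over [0..6] … [88..94] (89 windows); first occurrence of each distinct factor:
  [  0..  6] 0101010
  [  1..  7] 1010101
  [ 12.. 18] 0101011
  [ 13.. 19] 1010110
  [ 14.. 20] 0101101
  [ 15.. 21] 1011010
  [ 16.. 22] 0110101
  [ 17.. 23] 1101010
  (the other 81 windows repeat one of these)
distinct factors: {0101010, 0101011, 0101101, 0110101, 1010101, 1010110, 1011010, 1101010}
count = 8  (Sturmian bound for length 7 is 8)


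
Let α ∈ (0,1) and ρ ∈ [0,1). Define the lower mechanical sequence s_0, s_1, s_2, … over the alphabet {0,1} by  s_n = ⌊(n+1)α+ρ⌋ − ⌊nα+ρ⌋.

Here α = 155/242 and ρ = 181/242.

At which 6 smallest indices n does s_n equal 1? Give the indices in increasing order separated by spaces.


0 1 3 5 6 8

n=0: ⌊336/242⌋−⌊181/242⌋ = 1−0 = 1  ← one
n=1: ⌊491/242⌋−⌊336/242⌋ = 2−1 = 1  ← one
n=2: ⌊646/242⌋−⌊491/242⌋ = 2−2 = 0
n=3: ⌊801/242⌋−⌊646/242⌋ = 3−2 = 1  ← one
n=4: ⌊956/242⌋−⌊801/242⌋ = 3−3 = 0
n=5: ⌊1111/242⌋−⌊956/242⌋ = 4−3 = 1  ← one
n=6: ⌊1266/242⌋−⌊1111/242⌋ = 5−4 = 1  ← one
n=7: ⌊1421/242⌋−⌊1266/242⌋ = 5−5 = 0
n=8: ⌊1576/242⌋−⌊1421/242⌋ = 6−5 = 1  ← one
positions of the first 6 ones: 0 1 3 5 6 8


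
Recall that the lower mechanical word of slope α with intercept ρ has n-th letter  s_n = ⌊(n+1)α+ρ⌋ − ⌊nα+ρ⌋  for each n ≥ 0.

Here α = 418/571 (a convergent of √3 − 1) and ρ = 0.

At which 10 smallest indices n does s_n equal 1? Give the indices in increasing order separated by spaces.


1 2 4 5 6 8 9 10 12 13

n=0: ⌊418/571⌋−⌊0/571⌋ = 0−0 = 0
n=1: ⌊836/571⌋−⌊418/571⌋ = 1−0 = 1  ← one
n=2: ⌊1254/571⌋−⌊836/571⌋ = 2−1 = 1  ← one
n=3: ⌊1672/571⌋−⌊1254/571⌋ = 2−2 = 0
n=4: ⌊2090/571⌋−⌊1672/571⌋ = 3−2 = 1  ← one
n=5: ⌊2508/571⌋−⌊2090/571⌋ = 4−3 = 1  ← one
n=6: ⌊2926/571⌋−⌊2508/571⌋ = 5−4 = 1  ← one
n=7: ⌊3344/571⌋−⌊2926/571⌋ = 5−5 = 0
n=8: ⌊3762/571⌋−⌊3344/571⌋ = 6−5 = 1  ← one
n=9: ⌊4180/571⌋−⌊3762/571⌋ = 7−6 = 1  ← one
n=10: ⌊4598/571⌋−⌊4180/571⌋ = 8−7 = 1  ← one
n=11: ⌊5016/571⌋−⌊4598/571⌋ = 8−8 = 0
n=12: ⌊5434/571⌋−⌊5016/571⌋ = 9−8 = 1  ← one
n=13: ⌊5852/571⌋−⌊5434/571⌋ = 10−9 = 1  ← one
positions of the first 10 ones: 1 2 4 5 6 8 9 10 12 13


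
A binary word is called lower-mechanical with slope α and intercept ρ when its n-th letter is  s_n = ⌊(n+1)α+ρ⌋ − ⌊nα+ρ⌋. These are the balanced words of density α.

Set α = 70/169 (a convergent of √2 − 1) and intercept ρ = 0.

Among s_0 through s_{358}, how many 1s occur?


#1s = Σ_{n=0}^{358} s_n = Σ_{n=0}^{358} (⌊(n+1)α+ρ⌋ − ⌊nα+ρ⌋)
the sum telescopes: every ⌊nα+ρ⌋ with 0 < n < 359 appears once with + and once with −, leaving ⌊359α+ρ⌋ − ⌊0·α+ρ⌋
359α + ρ = (359·70) / 169 = 25130/169
ρ = 0/169
⌊25130/169⌋ = 148,  ⌊0/169⌋ = 0
#1s = 148 − 0 = 148

148
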